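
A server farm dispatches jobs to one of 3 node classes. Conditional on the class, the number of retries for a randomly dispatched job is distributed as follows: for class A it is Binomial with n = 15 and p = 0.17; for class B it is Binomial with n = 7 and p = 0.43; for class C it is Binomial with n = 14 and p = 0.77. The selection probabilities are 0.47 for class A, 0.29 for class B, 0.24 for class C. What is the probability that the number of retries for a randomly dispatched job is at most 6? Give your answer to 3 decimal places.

0.757

Conditional on each class, P(X ≤ 6): A: 0.992614; B: 0.997282; C: 0.00604031.
By total probability, P(X ≤ 6) = 0.47·0.992614 + 0.29·0.997282 + 0.24·0.00604031 = 0.75719.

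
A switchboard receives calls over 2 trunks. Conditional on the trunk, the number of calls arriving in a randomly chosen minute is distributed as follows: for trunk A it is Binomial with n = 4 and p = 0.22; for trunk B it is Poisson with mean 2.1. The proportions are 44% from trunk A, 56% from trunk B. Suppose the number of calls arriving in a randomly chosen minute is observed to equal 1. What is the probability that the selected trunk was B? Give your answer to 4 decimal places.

Likelihoods P(X=1 | ·): A: 0.417606; B: 0.257158.
Posterior ∝ prior × likelihood. Numerator for B: 0.56·0.257158 = 0.144009.
Normalizing constant: 0.44·0.417606 + 0.56·0.257158 = 0.327755.
P(B | observation) = 0.144009 / 0.327755 = 0.439379.

0.4394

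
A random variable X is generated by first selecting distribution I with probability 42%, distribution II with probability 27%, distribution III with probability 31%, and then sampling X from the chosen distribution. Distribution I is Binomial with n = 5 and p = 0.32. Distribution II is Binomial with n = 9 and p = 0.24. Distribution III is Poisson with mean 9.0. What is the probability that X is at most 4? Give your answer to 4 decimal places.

0.6944

Conditional on each component, P(X ≤ 4): I: 0.996645; II: 0.95845; III: 0.0549636.
By total probability, P(X ≤ 4) = 0.42·0.996645 + 0.27·0.95845 + 0.31·0.0549636 = 0.694411.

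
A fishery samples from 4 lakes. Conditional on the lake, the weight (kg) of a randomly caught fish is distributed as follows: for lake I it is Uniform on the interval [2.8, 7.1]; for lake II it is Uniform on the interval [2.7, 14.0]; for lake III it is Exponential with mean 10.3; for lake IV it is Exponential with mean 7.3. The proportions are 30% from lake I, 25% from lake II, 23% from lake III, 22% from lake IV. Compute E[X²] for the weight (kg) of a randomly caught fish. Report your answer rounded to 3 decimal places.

For each component E[X²] = Var + (mean)², giving I: 26.0433; II: 80.3633; III: 212.18; IV: 106.58.
Overall E[X²] = 0.3·26.0433 + 0.25·80.3633 + 0.23·212.18 + 0.22·106.58 = 100.153.

100.153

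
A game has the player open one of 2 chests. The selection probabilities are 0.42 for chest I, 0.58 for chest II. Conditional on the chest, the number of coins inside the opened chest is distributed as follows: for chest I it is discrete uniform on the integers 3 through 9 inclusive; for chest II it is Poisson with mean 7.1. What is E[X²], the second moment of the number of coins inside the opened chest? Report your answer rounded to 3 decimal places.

50.156

For each component E[X²] = Var + (mean)², giving I: 40; II: 57.51.
Overall E[X²] = 0.42·40 + 0.58·57.51 = 50.1558.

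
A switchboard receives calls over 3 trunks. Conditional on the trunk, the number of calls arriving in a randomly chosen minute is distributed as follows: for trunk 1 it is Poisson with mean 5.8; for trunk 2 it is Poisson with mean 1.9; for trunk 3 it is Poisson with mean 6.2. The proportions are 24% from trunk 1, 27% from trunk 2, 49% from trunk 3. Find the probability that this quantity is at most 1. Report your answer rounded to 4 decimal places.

0.1292

Conditional on each trunk, P(X ≤ 1): 1: 0.0205874; 2: 0.433749; 3: 0.0146119.
By total probability, P(X ≤ 1) = 0.24·0.0205874 + 0.27·0.433749 + 0.49·0.0146119 = 0.129213.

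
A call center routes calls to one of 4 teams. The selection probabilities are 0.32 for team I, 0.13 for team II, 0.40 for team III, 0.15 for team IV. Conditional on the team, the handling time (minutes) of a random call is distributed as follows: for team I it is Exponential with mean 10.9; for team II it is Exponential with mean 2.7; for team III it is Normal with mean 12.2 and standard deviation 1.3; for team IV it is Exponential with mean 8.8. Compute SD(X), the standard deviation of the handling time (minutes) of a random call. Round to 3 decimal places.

Per component, I: μ=10.9, E[X²]=237.62; II: μ=2.7, E[X²]=14.58; III: μ=12.2, E[X²]=150.53; IV: μ=8.8, E[X²]=154.88.
E[X] = 0.32·10.9 + 0.13·2.7 + 0.4·12.2 + 0.15·8.8 = 10.039.
E[X²] = 0.32·237.62 + 0.13·14.58 + 0.4·150.53 + 0.15·154.88 = 161.378.
Var(X) = E[X²] − (E[X])² = 161.378 − 100.782 = 60.5963.
SD(X) = √60.5963 = 7.78436.

7.784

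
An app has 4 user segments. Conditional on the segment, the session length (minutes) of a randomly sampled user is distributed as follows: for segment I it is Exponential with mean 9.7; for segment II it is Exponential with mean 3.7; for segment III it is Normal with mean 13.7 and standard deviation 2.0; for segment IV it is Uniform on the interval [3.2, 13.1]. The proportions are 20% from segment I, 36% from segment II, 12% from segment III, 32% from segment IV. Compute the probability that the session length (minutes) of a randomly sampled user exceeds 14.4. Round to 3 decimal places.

0.096

Conditional on each segment, P(X > 14.4): I: 0.226607; II: 0.0204067; III: 0.363169; IV: 0.
By total probability, P(X > 14.4) = 0.2·0.226607 + 0.36·0.0204067 + 0.12·0.363169 + 0.32·0 = 0.0962482.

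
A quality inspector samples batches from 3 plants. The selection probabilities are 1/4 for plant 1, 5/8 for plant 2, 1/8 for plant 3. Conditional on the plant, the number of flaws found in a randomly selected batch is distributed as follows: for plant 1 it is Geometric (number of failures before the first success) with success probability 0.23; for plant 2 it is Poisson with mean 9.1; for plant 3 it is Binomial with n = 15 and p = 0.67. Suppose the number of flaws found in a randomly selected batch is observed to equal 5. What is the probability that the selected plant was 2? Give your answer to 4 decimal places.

Likelihoods P(X=5 | ·): 1: 0.062256; 2: 0.0580692; 3: 0.00620967.
Posterior ∝ prior × likelihood. Numerator for 2: 0.625·0.0580692 = 0.0362933.
Normalizing constant: 0.25·0.062256 + 0.625·0.0580692 + 0.125·0.00620967 = 0.0526335.
P(2 | observation) = 0.0362933 / 0.0526335 = 0.689547.

0.6895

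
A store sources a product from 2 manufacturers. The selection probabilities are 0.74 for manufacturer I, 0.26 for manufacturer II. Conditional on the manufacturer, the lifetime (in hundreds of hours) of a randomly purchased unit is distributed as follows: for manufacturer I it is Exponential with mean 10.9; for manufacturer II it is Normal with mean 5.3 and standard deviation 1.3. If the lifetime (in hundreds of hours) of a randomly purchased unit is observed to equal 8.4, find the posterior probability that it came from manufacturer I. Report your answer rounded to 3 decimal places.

0.871

Likelihoods f(8.4 | ·): I: 0.042451; II: 0.0178724.
Posterior ∝ prior × likelihood. Numerator for I: 0.74·0.042451 = 0.0314137.
Normalizing constant: 0.74·0.042451 + 0.26·0.0178724 = 0.0360606.
P(I | observation) = 0.0314137 / 0.0360606 = 0.871138.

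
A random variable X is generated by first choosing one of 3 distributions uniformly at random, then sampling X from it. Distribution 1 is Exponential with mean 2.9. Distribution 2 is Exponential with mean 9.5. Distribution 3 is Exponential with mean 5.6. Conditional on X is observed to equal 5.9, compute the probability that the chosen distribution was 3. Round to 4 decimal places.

Likelihoods f(5.9 | ·): 1: 0.0450855; 2: 0.0565662; 3: 0.0622661.
Posterior ∝ prior × likelihood. Numerator for 3: 0.333333·0.0622661 = 0.0207554.
Normalizing constant: 0.333333·0.0450855 + 0.333333·0.0565662 + 0.333333·0.0622661 = 0.0546393.
P(3 | observation) = 0.0207554 / 0.0546393 = 0.379862.

0.3799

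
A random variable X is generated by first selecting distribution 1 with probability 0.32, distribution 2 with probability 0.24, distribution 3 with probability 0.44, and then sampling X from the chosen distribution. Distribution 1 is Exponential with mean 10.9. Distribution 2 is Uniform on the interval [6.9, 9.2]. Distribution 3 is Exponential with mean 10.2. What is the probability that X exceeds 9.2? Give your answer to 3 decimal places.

Conditional on each component, P(X > 9.2): 1: 0.429971; 2: 0; 3: 0.405773.
By total probability, P(X > 9.2) = 0.32·0.429971 + 0.24·0 + 0.44·0.405773 = 0.316131.

0.316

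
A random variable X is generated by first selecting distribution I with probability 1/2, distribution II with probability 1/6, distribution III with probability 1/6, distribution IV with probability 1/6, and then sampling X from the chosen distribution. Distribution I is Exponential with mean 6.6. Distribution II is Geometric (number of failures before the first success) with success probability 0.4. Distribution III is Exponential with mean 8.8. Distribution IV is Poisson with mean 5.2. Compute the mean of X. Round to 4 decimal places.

Component means — I: 6.6; II: 1.5; III: 8.8; IV: 5.2.
E[X] = 0.5·6.6 + 0.166667·1.5 + 0.166667·8.8 + 0.166667·5.2 = 5.88333.

5.8833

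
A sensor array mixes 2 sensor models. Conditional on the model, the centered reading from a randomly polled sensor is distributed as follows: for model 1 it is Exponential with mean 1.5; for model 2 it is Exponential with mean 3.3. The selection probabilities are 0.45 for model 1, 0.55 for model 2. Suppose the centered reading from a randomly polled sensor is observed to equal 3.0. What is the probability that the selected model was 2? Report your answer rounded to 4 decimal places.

Likelihoods f(3.0 | ·): 1: 0.0902235; 2: 0.122088.
Posterior ∝ prior × likelihood. Numerator for 2: 0.55·0.122088 = 0.0671484.
Normalizing constant: 0.45·0.0902235 + 0.55·0.122088 = 0.107749.
P(2 | observation) = 0.0671484 / 0.107749 = 0.623193.

0.6232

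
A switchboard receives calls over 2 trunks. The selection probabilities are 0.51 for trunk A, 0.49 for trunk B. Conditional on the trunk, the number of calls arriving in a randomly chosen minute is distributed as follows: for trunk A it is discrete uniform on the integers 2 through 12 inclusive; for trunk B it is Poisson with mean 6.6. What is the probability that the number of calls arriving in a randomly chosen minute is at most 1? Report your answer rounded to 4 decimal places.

Conditional on each trunk, P(X ≤ 1): A: 0; B: 0.0103388.
By total probability, P(X ≤ 1) = 0.51·0 + 0.49·0.0103388 = 0.00506601.

0.0051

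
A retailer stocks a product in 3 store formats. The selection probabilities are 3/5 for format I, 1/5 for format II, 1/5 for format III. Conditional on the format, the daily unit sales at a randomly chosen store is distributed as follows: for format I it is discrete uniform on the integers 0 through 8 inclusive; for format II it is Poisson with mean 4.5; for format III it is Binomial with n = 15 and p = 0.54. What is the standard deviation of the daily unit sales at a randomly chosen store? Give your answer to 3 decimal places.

Per component, I: μ=4, E[X²]=22.6667; II: μ=4.5, E[X²]=24.75; III: μ=8.1, E[X²]=69.336.
E[X] = 0.6·4 + 0.2·4.5 + 0.2·8.1 = 4.92.
E[X²] = 0.6·22.6667 + 0.2·24.75 + 0.2·69.336 = 32.4172.
Var(X) = E[X²] − (E[X])² = 32.4172 − 24.2064 = 8.2108.
SD(X) = √8.2108 = 2.86545.

2.865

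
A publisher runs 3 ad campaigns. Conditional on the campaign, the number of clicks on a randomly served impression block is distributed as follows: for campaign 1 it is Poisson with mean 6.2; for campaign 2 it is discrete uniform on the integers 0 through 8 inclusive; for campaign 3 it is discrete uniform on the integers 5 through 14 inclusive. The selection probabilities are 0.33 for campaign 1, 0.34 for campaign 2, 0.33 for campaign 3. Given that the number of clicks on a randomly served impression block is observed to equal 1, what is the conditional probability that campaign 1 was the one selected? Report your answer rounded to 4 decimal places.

Likelihoods P(X=1 | ·): 1: 0.0125825; 2: 0.111111; 3: 0.
Posterior ∝ prior × likelihood. Numerator for 1: 0.33·0.0125825 = 0.00415222.
Normalizing constant: 0.33·0.0125825 + 0.34·0.111111 + 0.33·0 = 0.04193.
P(1 | observation) = 0.00415222 / 0.04193 = 0.0990273.

0.0990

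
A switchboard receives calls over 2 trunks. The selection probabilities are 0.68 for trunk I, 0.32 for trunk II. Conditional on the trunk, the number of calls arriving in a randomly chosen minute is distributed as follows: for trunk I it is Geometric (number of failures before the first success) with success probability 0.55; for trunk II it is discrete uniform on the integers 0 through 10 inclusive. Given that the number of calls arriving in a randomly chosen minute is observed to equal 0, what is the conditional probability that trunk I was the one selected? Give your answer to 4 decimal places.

0.9278

Likelihoods P(X=0 | ·): I: 0.55; II: 0.0909091.
Posterior ∝ prior × likelihood. Numerator for I: 0.68·0.55 = 0.374.
Normalizing constant: 0.68·0.55 + 0.32·0.0909091 = 0.403091.
P(I | observation) = 0.374 / 0.403091 = 0.92783.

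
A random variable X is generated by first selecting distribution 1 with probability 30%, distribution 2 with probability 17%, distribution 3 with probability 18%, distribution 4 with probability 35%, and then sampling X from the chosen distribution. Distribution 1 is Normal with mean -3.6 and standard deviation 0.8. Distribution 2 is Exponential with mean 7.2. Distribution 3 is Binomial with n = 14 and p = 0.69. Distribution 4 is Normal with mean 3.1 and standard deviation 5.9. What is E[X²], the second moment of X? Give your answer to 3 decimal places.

54.588

For each component E[X²] = Var + (mean)², giving 1: 13.6; 2: 103.68; 3: 96.3102; 4: 44.42.
Overall E[X²] = 0.3·13.6 + 0.17·103.68 + 0.18·96.3102 + 0.35·44.42 = 54.5884.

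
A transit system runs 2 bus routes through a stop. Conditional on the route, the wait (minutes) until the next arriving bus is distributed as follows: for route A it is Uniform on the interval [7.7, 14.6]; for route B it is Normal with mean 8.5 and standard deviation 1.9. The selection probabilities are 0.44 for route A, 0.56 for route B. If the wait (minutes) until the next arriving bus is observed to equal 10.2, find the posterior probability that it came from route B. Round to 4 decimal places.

Likelihoods f(10.2 | ·): A: 0.144928; B: 0.140708.
Posterior ∝ prior × likelihood. Numerator for B: 0.56·0.140708 = 0.0787964.
Normalizing constant: 0.44·0.144928 + 0.56·0.140708 = 0.142565.
P(B | observation) = 0.0787964 / 0.142565 = 0.552707.

0.5527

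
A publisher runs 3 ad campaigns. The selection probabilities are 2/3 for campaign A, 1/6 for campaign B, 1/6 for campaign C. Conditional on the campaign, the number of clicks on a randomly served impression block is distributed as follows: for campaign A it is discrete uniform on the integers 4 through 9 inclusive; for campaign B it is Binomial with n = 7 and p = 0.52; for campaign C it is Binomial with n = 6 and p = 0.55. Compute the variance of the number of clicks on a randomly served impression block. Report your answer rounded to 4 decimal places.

Per component, A: μ=6.5, E[X²]=45.1667; B: μ=3.64, E[X²]=14.9968; C: μ=3.3, E[X²]=12.375.
E[X] = 0.666667·6.5 + 0.166667·3.64 + 0.166667·3.3 = 5.49.
E[X²] = 0.666667·45.1667 + 0.166667·14.9968 + 0.166667·12.375 = 34.6731.
Var(X) = E[X²] − (E[X])² = 34.6731 − 30.1401 = 4.53298.

4.5330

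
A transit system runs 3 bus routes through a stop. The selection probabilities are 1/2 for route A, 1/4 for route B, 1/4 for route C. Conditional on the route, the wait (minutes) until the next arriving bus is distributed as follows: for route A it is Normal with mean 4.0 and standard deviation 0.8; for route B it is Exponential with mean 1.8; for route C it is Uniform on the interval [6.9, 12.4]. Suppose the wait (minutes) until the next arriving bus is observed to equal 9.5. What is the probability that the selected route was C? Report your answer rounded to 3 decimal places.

0.985

Likelihoods f(9.5 | ·): A: 2.71782e-11; B: 0.00283542; C: 0.181818.
Posterior ∝ prior × likelihood. Numerator for C: 0.25·0.181818 = 0.0454545.
Normalizing constant: 0.5·2.71782e-11 + 0.25·0.00283542 + 0.25·0.181818 = 0.0461634.
P(C | observation) = 0.0454545 / 0.0461634 = 0.984645.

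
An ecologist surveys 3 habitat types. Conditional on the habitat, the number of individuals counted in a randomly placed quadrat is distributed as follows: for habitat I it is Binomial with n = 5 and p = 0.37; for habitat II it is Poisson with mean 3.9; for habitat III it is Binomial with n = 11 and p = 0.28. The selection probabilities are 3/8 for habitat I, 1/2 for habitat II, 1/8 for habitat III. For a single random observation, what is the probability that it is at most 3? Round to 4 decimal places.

Conditional on each habitat, P(X ≤ 3): I: 0.93403; II: 0.453247; III: 0.628075.
By total probability, P(X ≤ 3) = 0.375·0.93403 + 0.5·0.453247 + 0.125·0.628075 = 0.655394.

0.6554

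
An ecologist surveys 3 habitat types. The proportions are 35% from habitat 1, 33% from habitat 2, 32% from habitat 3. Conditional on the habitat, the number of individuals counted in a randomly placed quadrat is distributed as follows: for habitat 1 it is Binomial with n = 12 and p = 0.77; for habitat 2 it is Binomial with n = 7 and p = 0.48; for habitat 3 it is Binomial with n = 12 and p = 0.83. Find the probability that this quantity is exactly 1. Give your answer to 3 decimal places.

0.022

Conditional on each habitat, P(X = 1): 1: 8.80396e-07; 2: 0.0664292; 3: 3.41348e-08.
By total probability, P(X = 1) = 0.35·8.80396e-07 + 0.33·0.0664292 + 0.32·3.41348e-08 = 0.021922.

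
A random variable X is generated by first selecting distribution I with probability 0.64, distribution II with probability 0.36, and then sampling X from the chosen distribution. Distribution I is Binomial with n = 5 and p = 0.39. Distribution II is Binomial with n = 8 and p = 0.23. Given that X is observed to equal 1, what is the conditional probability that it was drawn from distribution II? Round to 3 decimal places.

Likelihoods P(X=1 | ·): I: 0.269994; II: 0.295293.
Posterior ∝ prior × likelihood. Numerator for II: 0.36·0.295293 = 0.106305.
Normalizing constant: 0.64·0.269994 + 0.36·0.295293 = 0.279102.
P(II | observation) = 0.106305 / 0.279102 = 0.380884.

0.381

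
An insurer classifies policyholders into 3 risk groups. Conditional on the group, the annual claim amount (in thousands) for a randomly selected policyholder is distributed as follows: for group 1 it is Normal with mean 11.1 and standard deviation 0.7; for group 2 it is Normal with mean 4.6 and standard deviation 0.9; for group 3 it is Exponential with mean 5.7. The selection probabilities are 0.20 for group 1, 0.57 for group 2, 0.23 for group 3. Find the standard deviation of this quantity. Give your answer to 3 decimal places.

3.788

Per component, 1: μ=11.1, E[X²]=123.7; 2: μ=4.6, E[X²]=21.97; 3: μ=5.7, E[X²]=64.98.
E[X] = 0.2·11.1 + 0.57·4.6 + 0.23·5.7 = 6.153.
E[X²] = 0.2·123.7 + 0.57·21.97 + 0.23·64.98 = 52.2083.
Var(X) = E[X²] − (E[X])² = 52.2083 − 37.8594 = 14.3489.
SD(X) = √14.3489 = 3.78799.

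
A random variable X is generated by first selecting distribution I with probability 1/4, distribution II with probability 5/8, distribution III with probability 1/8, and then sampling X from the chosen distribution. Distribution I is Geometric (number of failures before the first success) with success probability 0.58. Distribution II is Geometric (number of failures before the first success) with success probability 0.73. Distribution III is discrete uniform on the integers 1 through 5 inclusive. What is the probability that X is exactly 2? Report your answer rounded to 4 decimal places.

Conditional on each component, P(X = 2): I: 0.102312; II: 0.053217; III: 0.2.
By total probability, P(X = 2) = 0.25·0.102312 + 0.625·0.053217 + 0.125·0.2 = 0.0838386.

0.0838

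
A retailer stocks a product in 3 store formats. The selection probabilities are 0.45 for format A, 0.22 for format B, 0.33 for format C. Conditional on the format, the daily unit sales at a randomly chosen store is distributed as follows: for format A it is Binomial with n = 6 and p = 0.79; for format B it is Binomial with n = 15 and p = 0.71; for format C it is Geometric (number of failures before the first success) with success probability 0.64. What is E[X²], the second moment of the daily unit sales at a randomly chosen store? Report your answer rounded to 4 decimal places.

For each component E[X²] = Var + (mean)², giving A: 23.463; B: 116.511; C: 1.19531.
Overall E[X²] = 0.45·23.463 + 0.22·116.511 + 0.33·1.19531 = 36.5852.

36.5852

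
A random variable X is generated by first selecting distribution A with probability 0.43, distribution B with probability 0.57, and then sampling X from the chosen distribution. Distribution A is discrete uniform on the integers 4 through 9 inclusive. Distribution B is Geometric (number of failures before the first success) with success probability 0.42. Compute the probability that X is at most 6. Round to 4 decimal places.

Conditional on each component, P(X ≤ 6): A: 0.5; B: 0.97792.
By total probability, P(X ≤ 6) = 0.43·0.5 + 0.57·0.97792 = 0.772414.

0.7724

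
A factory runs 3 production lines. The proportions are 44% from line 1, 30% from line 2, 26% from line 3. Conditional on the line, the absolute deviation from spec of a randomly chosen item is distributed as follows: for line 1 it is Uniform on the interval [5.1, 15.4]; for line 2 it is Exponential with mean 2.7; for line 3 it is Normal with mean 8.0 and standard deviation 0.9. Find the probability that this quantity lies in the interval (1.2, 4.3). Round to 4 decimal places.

Conditional on each line, P(1.2 < X < 4.3): 1: 0; 2: 0.437783; 3: 1.9688e-05.
By total probability, P(1.2 < X < 4.3) = 0.44·0 + 0.3·0.437783 + 0.26·1.9688e-05 = 0.13134.

0.1313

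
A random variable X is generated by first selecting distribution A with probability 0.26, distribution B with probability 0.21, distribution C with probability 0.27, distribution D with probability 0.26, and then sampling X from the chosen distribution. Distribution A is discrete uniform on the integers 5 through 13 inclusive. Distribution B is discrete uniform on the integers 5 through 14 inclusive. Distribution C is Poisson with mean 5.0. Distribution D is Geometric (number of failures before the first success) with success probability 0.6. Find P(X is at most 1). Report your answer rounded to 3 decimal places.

Conditional on each component, P(X ≤ 1): A: 0; B: 0; C: 0.0404277; D: 0.84.
By total probability, P(X ≤ 1) = 0.26·0 + 0.21·0 + 0.27·0.0404277 + 0.26·0.84 = 0.229315.

0.229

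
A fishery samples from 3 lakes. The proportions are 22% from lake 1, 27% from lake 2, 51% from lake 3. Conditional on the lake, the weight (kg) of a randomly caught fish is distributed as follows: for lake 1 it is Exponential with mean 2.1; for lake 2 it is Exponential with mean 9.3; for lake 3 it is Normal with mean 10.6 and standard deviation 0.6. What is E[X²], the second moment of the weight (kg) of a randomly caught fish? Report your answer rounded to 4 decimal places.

For each component E[X²] = Var + (mean)², giving 1: 8.82; 2: 172.98; 3: 112.72.
Overall E[X²] = 0.22·8.82 + 0.27·172.98 + 0.51·112.72 = 106.132.

106.1322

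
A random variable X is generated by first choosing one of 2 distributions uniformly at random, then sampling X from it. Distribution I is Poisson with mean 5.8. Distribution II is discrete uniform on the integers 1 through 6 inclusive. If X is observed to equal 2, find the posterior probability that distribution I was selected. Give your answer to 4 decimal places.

0.2340

Likelihoods P(X=2 | ·): I: 0.0509235; II: 0.166667.
Posterior ∝ prior × likelihood. Numerator for I: 0.5·0.0509235 = 0.0254617.
Normalizing constant: 0.5·0.0509235 + 0.5·0.166667 = 0.108795.
P(I | observation) = 0.0254617 / 0.108795 = 0.234034.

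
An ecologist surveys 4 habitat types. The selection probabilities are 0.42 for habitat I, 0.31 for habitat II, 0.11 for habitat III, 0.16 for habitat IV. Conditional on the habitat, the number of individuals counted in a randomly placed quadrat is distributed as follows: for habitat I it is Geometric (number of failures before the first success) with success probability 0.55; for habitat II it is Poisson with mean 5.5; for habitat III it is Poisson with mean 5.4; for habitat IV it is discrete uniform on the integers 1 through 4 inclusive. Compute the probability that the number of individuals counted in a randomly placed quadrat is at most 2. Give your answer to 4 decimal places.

0.4995

Conditional on each habitat, P(X ≤ 2): I: 0.908875; II: 0.0883764; III: 0.0947579; IV: 0.5.
By total probability, P(X ≤ 2) = 0.42·0.908875 + 0.31·0.0883764 + 0.11·0.0947579 + 0.16·0.5 = 0.499548.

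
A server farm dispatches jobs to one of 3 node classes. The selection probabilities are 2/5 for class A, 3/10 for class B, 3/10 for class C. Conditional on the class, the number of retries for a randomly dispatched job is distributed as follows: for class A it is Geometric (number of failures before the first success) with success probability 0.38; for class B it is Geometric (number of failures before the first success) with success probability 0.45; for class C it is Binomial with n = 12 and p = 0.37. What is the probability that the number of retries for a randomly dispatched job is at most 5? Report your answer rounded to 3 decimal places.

0.891

Conditional on each class, P(X ≤ 5): A: 0.9432; B: 0.972319; C: 0.741217.
By total probability, P(X ≤ 5) = 0.4·0.9432 + 0.3·0.972319 + 0.3·0.741217 = 0.891341.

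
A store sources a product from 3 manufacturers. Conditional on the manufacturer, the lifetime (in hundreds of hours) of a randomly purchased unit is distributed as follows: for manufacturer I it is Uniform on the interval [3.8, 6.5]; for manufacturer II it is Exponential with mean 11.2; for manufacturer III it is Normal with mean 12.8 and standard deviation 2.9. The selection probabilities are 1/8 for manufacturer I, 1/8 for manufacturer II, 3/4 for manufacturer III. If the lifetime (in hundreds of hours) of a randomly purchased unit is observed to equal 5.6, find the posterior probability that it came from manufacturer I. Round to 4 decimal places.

Likelihoods f(5.6 | ·): I: 0.37037; II: 0.0541545; III: 0.00630953.
Posterior ∝ prior × likelihood. Numerator for I: 0.125·0.37037 = 0.0462963.
Normalizing constant: 0.125·0.37037 + 0.125·0.0541545 + 0.75·0.00630953 = 0.0577978.
P(I | observation) = 0.0462963 / 0.0577978 = 0.801005.

0.8010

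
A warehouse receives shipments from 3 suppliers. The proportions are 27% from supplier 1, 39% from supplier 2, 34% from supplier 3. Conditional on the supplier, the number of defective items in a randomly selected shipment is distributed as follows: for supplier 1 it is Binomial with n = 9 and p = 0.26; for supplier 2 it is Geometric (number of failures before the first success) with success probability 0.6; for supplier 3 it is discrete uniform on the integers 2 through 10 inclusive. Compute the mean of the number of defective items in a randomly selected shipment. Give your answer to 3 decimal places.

Component means — 1: 2.34; 2: 0.666667; 3: 6.
E[X] = 0.27·2.34 + 0.39·0.666667 + 0.34·6 = 2.9318.

2.932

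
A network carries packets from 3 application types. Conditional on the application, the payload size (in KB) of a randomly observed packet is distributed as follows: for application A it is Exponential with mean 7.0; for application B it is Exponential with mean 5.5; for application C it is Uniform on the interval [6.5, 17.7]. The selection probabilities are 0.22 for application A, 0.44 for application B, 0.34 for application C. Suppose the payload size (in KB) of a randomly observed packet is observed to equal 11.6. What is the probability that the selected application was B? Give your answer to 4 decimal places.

0.2108

Likelihoods f(11.6 | ·): A: 0.0272404; B: 0.0220633; C: 0.0892857.
Posterior ∝ prior × likelihood. Numerator for B: 0.44·0.0220633 = 0.00970786.
Normalizing constant: 0.22·0.0272404 + 0.44·0.0220633 + 0.34·0.0892857 = 0.0460579.
P(B | observation) = 0.00970786 / 0.0460579 = 0.210775.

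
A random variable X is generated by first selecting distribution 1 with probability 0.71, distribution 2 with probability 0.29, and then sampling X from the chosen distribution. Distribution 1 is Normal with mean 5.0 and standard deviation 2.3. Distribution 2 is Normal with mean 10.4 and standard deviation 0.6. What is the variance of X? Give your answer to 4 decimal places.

9.8643

Per component, 1: μ=5, E[X²]=30.29; 2: μ=10.4, E[X²]=108.52.
E[X] = 0.71·5 + 0.29·10.4 = 6.566.
E[X²] = 0.71·30.29 + 0.29·108.52 = 52.9767.
Var(X) = E[X²] − (E[X])² = 52.9767 − 43.1124 = 9.86434.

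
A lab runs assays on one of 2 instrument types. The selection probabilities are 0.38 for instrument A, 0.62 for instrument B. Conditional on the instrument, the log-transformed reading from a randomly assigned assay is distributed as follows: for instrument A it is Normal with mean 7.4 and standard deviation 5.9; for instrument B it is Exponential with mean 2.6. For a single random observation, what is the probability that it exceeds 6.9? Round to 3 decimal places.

Conditional on each instrument, P(X > 6.9): A: 0.533768; B: 0.07038.
By total probability, P(X > 6.9) = 0.38·0.533768 + 0.62·0.07038 = 0.246468.

0.246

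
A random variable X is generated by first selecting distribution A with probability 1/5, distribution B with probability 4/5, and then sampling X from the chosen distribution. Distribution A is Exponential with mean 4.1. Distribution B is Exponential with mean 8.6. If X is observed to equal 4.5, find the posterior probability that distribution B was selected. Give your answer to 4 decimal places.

Likelihoods f(4.5 | ·): A: 0.0813863; B: 0.0689056.
Posterior ∝ prior × likelihood. Numerator for B: 0.8·0.0689056 = 0.0551245.
Normalizing constant: 0.2·0.0813863 + 0.8·0.0689056 = 0.0714017.
P(B | observation) = 0.0551245 / 0.0714017 = 0.772033.

0.7720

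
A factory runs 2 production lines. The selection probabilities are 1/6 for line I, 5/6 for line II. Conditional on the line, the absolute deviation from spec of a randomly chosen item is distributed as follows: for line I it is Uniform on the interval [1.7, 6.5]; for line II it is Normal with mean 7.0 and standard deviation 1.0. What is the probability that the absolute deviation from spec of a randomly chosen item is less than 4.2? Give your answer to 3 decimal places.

0.089

Conditional on each line, P(X < 4.2): I: 0.520833; II: 0.00255513.
By total probability, P(X < 4.2) = 0.166667·0.520833 + 0.833333·0.00255513 = 0.0889348.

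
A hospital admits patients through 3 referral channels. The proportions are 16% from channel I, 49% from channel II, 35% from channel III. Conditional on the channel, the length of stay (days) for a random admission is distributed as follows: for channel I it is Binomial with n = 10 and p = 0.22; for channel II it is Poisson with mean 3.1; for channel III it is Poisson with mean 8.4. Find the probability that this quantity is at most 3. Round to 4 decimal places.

0.4521

Conditional on each channel, P(X ≤ 3): I: 0.841326; II: 0.62484; III: 0.0322604.
By total probability, P(X ≤ 3) = 0.16·0.841326 + 0.49·0.62484 + 0.35·0.0322604 = 0.452075.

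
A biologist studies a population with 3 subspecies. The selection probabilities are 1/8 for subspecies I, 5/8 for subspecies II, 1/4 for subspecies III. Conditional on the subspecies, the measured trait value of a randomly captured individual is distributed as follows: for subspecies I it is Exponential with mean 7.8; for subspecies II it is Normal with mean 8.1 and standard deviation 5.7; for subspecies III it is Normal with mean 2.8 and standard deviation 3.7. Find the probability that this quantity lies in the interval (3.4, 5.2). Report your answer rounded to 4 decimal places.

Conditional on each subspecies, P(3.4 < X < 5.2): I: 0.133267; II: 0.100646; III: 0.177306.
By total probability, P(3.4 < X < 5.2) = 0.125·0.133267 + 0.625·0.100646 + 0.25·0.177306 = 0.123889.

0.1239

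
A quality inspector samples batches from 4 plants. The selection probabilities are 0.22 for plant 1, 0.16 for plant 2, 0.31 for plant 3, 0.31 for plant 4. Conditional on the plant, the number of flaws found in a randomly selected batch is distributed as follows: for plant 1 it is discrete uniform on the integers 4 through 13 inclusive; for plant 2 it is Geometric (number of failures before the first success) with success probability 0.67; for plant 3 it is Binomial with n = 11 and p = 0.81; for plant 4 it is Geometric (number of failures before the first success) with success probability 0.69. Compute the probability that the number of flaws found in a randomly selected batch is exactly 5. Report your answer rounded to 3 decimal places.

Conditional on each plant, P(X = 5): 1: 0.1; 2: 0.00262207; 3: 0.00757859; 4: 0.00197541.
By total probability, P(X = 5) = 0.22·0.1 + 0.16·0.00262207 + 0.31·0.00757859 + 0.31·0.00197541 = 0.0253813.

0.025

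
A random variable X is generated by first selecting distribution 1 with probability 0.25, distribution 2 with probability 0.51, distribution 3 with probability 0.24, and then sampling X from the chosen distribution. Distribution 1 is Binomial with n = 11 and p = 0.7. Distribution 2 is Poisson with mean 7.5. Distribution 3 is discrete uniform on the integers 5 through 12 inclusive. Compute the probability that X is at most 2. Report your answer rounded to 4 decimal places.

Conditional on each component, P(X ≤ 2): 1: 0.000577696; 2: 0.0202567; 3: 0.
By total probability, P(X ≤ 2) = 0.25·0.000577696 + 0.51·0.0202567 + 0.24·0 = 0.0104753.

0.0105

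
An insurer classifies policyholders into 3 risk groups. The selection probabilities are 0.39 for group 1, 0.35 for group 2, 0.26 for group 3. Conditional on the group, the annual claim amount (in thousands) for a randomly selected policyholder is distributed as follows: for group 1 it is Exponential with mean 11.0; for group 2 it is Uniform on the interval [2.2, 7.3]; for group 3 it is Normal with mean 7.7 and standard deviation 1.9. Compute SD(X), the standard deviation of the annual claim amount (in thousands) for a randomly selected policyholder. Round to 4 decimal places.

7.4910

Per component, 1: μ=11, E[X²]=242; 2: μ=4.75, E[X²]=24.73; 3: μ=7.7, E[X²]=62.9.
E[X] = 0.39·11 + 0.35·4.75 + 0.26·7.7 = 7.9545.
E[X²] = 0.39·242 + 0.35·24.73 + 0.26·62.9 = 119.39.
Var(X) = E[X²] − (E[X])² = 119.39 − 63.2741 = 56.1154.
SD(X) = √56.1154 = 7.49102.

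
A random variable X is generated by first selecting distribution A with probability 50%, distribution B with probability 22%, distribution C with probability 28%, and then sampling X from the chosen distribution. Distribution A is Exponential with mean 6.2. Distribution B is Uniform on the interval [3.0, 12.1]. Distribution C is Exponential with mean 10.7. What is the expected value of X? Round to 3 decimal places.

7.757

Component means — A: 6.2; B: 7.55; C: 10.7.
E[X] = 0.5·6.2 + 0.22·7.55 + 0.28·10.7 = 7.757.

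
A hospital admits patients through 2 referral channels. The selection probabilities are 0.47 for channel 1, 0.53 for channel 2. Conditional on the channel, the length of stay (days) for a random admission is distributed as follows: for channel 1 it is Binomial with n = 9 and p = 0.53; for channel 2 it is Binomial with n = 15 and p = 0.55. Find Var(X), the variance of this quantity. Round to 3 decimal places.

6.038

Per component, 1: μ=4.77, E[X²]=24.9948; 2: μ=8.25, E[X²]=71.775.
E[X] = 0.47·4.77 + 0.53·8.25 = 6.6144.
E[X²] = 0.47·24.9948 + 0.53·71.775 = 49.7883.
Var(X) = E[X²] − (E[X])² = 49.7883 − 43.7503 = 6.03802.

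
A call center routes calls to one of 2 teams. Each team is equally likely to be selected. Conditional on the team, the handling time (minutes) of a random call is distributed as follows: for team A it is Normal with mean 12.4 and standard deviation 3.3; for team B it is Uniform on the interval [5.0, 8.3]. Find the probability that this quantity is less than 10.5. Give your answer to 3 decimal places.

0.641

Conditional on each team, P(X < 10.5): A: 0.28239; B: 1.
By total probability, P(X < 10.5) = 0.5·0.28239 + 0.5·1 = 0.641195.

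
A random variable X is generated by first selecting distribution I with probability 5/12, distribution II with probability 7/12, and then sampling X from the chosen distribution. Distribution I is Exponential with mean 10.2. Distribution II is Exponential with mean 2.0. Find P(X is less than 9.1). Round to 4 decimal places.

Conditional on each component, P(X < 9.1): I: 0.590229; II: 0.989433.
By total probability, P(X < 9.1) = 0.416667·0.590229 + 0.583333·0.989433 = 0.823098.

0.8231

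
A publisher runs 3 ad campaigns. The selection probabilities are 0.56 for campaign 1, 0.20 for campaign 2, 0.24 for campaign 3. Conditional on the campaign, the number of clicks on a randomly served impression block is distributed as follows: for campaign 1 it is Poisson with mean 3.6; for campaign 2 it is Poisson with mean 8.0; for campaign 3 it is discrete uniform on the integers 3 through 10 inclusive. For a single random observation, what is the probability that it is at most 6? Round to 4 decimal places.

Conditional on each campaign, P(X ≤ 6): 1: 0.926727; 2: 0.313374; 3: 0.5.
By total probability, P(X ≤ 6) = 0.56·0.926727 + 0.2·0.313374 + 0.24·0.5 = 0.701642.

0.7016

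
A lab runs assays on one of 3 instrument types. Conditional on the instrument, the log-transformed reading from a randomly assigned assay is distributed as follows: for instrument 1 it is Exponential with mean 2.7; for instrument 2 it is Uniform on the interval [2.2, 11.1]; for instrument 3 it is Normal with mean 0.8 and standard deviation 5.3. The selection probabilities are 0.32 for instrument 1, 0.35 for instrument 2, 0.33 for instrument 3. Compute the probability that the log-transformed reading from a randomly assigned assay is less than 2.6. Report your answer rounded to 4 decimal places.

0.4224

Conditional on each instrument, P(X < 2.6): 1: 0.61824; 2: 0.0449438; 3: 0.63293.
By total probability, P(X < 2.6) = 0.32·0.61824 + 0.35·0.0449438 + 0.33·0.63293 = 0.422434.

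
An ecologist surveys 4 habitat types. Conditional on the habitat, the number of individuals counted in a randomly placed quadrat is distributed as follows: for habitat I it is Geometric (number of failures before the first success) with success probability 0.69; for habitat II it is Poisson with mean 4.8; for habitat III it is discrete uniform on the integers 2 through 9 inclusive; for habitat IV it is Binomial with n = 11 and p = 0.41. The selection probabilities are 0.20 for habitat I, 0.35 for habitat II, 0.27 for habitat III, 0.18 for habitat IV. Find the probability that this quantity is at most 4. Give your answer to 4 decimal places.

0.5583

Conditional on each habitat, P(X ≤ 4): I: 0.997137; II: 0.476259; III: 0.375; IV: 0.505203.
By total probability, P(X ≤ 4) = 0.2·0.997137 + 0.35·0.476259 + 0.27·0.375 + 0.18·0.505203 = 0.558304.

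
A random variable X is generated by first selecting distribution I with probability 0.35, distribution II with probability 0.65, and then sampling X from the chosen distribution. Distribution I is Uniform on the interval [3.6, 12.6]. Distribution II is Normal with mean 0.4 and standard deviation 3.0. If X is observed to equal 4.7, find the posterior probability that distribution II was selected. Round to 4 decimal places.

Likelihoods f(4.7 | ·): I: 0.111111; II: 0.0476071.
Posterior ∝ prior × likelihood. Numerator for II: 0.65·0.0476071 = 0.0309446.
Normalizing constant: 0.35·0.111111 + 0.65·0.0476071 = 0.0698335.
P(II | observation) = 0.0309446 / 0.0698335 = 0.44312.

0.4431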